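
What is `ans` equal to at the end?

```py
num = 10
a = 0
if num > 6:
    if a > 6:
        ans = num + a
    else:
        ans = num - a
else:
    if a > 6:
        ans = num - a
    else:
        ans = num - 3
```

num=10, a=0
num > 6 is True; a > 6 is False
→ ans = num - a = 10

10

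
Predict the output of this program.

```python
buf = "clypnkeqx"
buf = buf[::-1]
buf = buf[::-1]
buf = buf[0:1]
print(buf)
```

reverse → 'xqeknpylc'
reverse → 'clypnkeqx'
slice [0:1] → 'c'

c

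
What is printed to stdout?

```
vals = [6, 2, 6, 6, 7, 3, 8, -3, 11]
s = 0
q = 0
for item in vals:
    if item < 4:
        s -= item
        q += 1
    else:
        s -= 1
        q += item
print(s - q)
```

item=6: not <4, s = 0-1 = -1; q=6
item=2: <4, s = (-1)-2 = -3; q=7
item=6: not <4, s = (-3)-1 = -4; q=13
item=6: not <4, s = (-4)-1 = -5; q=19
item=7: not <4, s = (-5)-1 = -6; q=26
item=3: <4, s = (-6)-3 = -9; q=27
item=8: not <4, s = (-9)-1 = -10; q=35
item=-3: <4, s = (-10)-(-3) = -7; q=36
item=11: not <4, s = (-7)-1 = -8; q=47
s-q = (-8)-47 = -55

-55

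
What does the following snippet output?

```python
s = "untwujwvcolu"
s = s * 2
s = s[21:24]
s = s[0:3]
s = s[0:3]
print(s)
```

repeat ×2 → 'untwujwvcoluuntwujwvcolu'
slice [21:24] → 'olu'
slice [0:3] → 'olu'
slice [0:3] → 'olu'

olu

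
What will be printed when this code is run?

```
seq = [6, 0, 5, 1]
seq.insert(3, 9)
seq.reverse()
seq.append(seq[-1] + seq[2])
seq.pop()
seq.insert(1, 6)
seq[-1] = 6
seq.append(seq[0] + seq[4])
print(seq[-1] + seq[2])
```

insert 9 at 3 → [6, 0, 5, 9, 1]
reverse → [1, 9, 5, 0, 6]
append seq[-1]+seq[2] = 6+5 = 11 → [1, 9, 5, 0, 6, 11]
pop() removes 11 → [1, 9, 5, 0, 6]
insert 6 at 1 → [1, 6, 9, 5, 0, 6]
seq[-1] = 6 → [1, 6, 9, 5, 0, 6]
append seq[0]+seq[4] = 1+0 = 1 → [1, 6, 9, 5, 0, 6, 1]
seq[-1]+seq[2] = 1+9 = 10

10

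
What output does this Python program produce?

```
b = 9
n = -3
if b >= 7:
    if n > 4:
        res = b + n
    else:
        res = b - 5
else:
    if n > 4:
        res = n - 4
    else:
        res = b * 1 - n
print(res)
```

4

b=9, n=-3
b >= 7 is True; n > 4 is False
→ res = b - 5 = 4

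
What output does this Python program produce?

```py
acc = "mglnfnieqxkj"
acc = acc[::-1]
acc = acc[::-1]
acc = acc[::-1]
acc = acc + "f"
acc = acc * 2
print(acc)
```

reverse → 'jkxqeinfnlgm'
reverse → 'mglnfnieqxkj'
reverse → 'jkxqeinfnlgm'
+ 'f' → 'jkxqeinfnlgmf'
repeat ×2 → 'jkxqeinfnlgmfjkxqeinfnlgmf'

jkxqeinfnlgmfjkxqeinfnlgmf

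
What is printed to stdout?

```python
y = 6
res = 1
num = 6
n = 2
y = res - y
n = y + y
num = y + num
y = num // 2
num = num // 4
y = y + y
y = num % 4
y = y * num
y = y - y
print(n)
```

y = 1-6 = -5
n = (-5)+(-5) = -10
num = (-5)+6 = 1
y = 1//2 = 0
num = 1//4 = 0
y = 0+0 = 0
y = 0%4 = 0
y = 0*0 = 0
y = 0-0 = 0

-10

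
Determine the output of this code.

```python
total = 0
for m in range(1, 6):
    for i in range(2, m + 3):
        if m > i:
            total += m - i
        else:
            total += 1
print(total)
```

m=1,i=2: not 1>2, total = 0+1 = 1
m=1,i=3: not 1>3, total = 1+1 = 2
m=2,i=2: not 2>2, total = 2+1 = 3
m=2,i=3: not 2>3, total = 3+1 = 4
m=2,i=4: not 2>4, total = 4+1 = 5
m=3,i=2: 3>2, total = 5+1 = 6
m=3,i=3: not 3>3, total = 6+1 = 7
m=3,i=4: not 3>4, total = 7+1 = 8
m=3,i=5: not 3>5, total = 8+1 = 9
m=4,i=2: 4>2, total = 9+2 = 11
m=4,i=3: 4>3, total = 11+1 = 12
m=4,i=4: not 4>4, total = 12+1 = 13
m=4,i=5: not 4>5, total = 13+1 = 14
m=4,i=6: not 4>6, total = 14+1 = 15
m=5,i=2: 5>2, total = 15+3 = 18
m=5,i=3: 5>3, total = 18+2 = 20
m=5,i=4: 5>4, total = 20+1 = 21
m=5,i=5: not 5>5, total = 21+1 = 22
m=5,i=6: not 5>6, total = 22+1 = 23
m=5,i=7: not 5>7, total = 23+1 = 24

24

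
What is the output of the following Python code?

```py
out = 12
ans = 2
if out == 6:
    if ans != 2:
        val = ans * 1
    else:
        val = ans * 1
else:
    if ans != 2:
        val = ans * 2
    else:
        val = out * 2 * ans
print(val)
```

out=12, ans=2
out == 6 is False; ans != 2 is False
→ val = out * 2 * ans = 48

48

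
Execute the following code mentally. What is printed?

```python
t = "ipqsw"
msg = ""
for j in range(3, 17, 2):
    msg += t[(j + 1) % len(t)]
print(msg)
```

j=3: add t[4]='w' → 'w'
j=5: add t[1]='p' → 'wp'
j=7: add t[3]='s' → 'wps'
j=9: add t[0]='i' → 'wpsi'
j=11: add t[2]='q' → 'wpsiq'
j=13: add t[4]='w' → 'wpsiqw'
j=15: add t[1]='p' → 'wpsiqwp'

wpsiqwp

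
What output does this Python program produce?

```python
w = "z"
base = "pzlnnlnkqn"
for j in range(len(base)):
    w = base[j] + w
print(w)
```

j=0: prepend 'p' → 'pz'
j=1: prepend 'z' → 'zpz'
j=2: prepend 'l' → 'lzpz'
j=3: prepend 'n' → 'nlzpz'
j=4: prepend 'n' → 'nnlzpz'
j=5: prepend 'l' → 'lnnlzpz'
j=6: prepend 'n' → 'nlnnlzpz'
j=7: prepend 'k' → 'knlnnlzpz'
j=8: prepend 'q' → 'qknlnnlzpz'
j=9: prepend 'n' → 'nqknlnnlzpz'

nqknlnnlzpz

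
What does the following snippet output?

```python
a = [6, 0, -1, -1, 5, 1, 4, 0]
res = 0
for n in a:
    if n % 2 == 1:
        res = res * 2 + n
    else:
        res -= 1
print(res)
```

-35

n=6: not odd, res = 0-1 = -1
n=0: not odd, res = (-1)-1 = -2
n=-1: odd, res = (-2)*2+(-1) = -5
n=-1: odd, res = (-5)*2+(-1) = -11
n=5: odd, res = (-11)*2+5 = -17
n=1: odd, res = (-17)*2+1 = -33
n=4: not odd, res = (-33)-1 = -34
n=0: not odd, res = (-34)-1 = -35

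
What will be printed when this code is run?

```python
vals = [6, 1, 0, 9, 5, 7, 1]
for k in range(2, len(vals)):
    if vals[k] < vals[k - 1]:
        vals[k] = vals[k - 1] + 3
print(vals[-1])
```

k=2: 0<1, vals[2] = 1+3 = 4 → [6, 1, 4, 9, 5, 7, 1]
k=3: 9>=4, unchanged → [6, 1, 4, 9, 5, 7, 1]
k=4: 5<9, vals[4] = 9+3 = 12 → [6, 1, 4, 9, 12, 7, 1]
k=5: 7<12, vals[5] = 12+3 = 15 → [6, 1, 4, 9, 12, 15, 1]
k=6: 1<15, vals[6] = 15+3 = 18 → [6, 1, 4, 9, 12, 15, 18]

18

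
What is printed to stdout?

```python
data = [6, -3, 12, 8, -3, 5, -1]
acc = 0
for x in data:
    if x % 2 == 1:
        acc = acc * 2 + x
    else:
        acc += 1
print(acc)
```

x=6: not odd, acc = 0+1 = 1
x=-3: odd, acc = 1*2+(-3) = -1
x=12: not odd, acc = (-1)+1 = 0
x=8: not odd, acc = 0+1 = 1
x=-3: odd, acc = 1*2+(-3) = -1
x=5: odd, acc = (-1)*2+5 = 3
x=-1: odd, acc = 3*2+(-1) = 5

5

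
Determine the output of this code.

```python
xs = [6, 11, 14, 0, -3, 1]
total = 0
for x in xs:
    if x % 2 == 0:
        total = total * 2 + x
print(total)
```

x=6: even, total = 0*2+6 = 6
x=11: not even
x=14: even, total = 6*2+14 = 26
x=0: even, total = 26*2+0 = 52
x=-3: not even
x=1: not even

52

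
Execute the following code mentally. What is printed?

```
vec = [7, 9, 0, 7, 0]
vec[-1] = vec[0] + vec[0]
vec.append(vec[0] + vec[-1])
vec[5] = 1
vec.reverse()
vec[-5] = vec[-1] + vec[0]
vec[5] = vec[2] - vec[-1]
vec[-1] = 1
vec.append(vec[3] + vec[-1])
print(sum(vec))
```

27

vec[-1] = vec[0]+vec[0] = 7+7 = 14 → [7, 9, 0, 7, 14]
append vec[0]+vec[-1] = 7+14 = 21 → [7, 9, 0, 7, 14, 21]
vec[5] = 1 → [7, 9, 0, 7, 14, 1]
reverse → [1, 14, 7, 0, 9, 7]
vec[-5] = vec[-1]+vec[0] = 7+1 = 8 → [1, 8, 7, 0, 9, 7]
vec[5] = vec[2]-vec[-1] = 7-7 = 0 → [1, 8, 7, 0, 9, 0]
vec[-1] = 1 → [1, 8, 7, 0, 9, 1]
append vec[3]+vec[-1] = 0+1 = 1 → [1, 8, 7, 0, 9, 1, 1]
sum = 27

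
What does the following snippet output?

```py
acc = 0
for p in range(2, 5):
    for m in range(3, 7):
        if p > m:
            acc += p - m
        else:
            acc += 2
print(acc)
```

p=2,m=3: not 2>3, acc = 0+2 = 2
p=2,m=4: not 2>4, acc = 2+2 = 4
p=2,m=5: not 2>5, acc = 4+2 = 6
p=2,m=6: not 2>6, acc = 6+2 = 8
p=3,m=3: not 3>3, acc = 8+2 = 10
p=3,m=4: not 3>4, acc = 10+2 = 12
p=3,m=5: not 3>5, acc = 12+2 = 14
p=3,m=6: not 3>6, acc = 14+2 = 16
p=4,m=3: 4>3, acc = 16+1 = 17
p=4,m=4: not 4>4, acc = 17+2 = 19
p=4,m=5: not 4>5, acc = 19+2 = 21
p=4,m=6: not 4>6, acc = 21+2 = 23

23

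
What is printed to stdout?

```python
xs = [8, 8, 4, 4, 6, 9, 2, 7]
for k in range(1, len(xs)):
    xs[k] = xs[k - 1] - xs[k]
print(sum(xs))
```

k=1: xs[1] = 8-8 = 0 → [8, 0, 4, 4, 6, 9, 2, 7]
k=2: xs[2] = 0-4 = -4 → [8, 0, -4, 4, 6, 9, 2, 7]
k=3: xs[3] = (-4)-4 = -8 → [8, 0, -4, -8, 6, 9, 2, 7]
k=4: xs[4] = (-8)-6 = -14 → [8, 0, -4, -8, -14, 9, 2, 7]
k=5: xs[5] = (-14)-9 = -23 → [8, 0, -4, -8, -14, -23, 2, 7]
k=6: xs[6] = (-23)-2 = -25 → [8, 0, -4, -8, -14, -23, -25, 7]
k=7: xs[7] = (-25)-7 = -32 → [8, 0, -4, -8, -14, -23, -25, -32]
sum = -98

-98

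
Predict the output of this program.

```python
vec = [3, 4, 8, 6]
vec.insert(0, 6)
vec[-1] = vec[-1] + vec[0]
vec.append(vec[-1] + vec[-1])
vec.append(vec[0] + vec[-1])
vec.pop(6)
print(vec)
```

insert 6 at 0 → [6, 3, 4, 8, 6]
vec[-1] = vec[-1]+vec[0] = 6+6 = 12 → [6, 3, 4, 8, 12]
append vec[-1]+vec[-1] = 12+12 = 24 → [6, 3, 4, 8, 12, 24]
append vec[0]+vec[-1] = 6+24 = 30 → [6, 3, 4, 8, 12, 24, 30]
pop(6) removes 30 → [6, 3, 4, 8, 12, 24]

[6, 3, 4, 8, 12, 24]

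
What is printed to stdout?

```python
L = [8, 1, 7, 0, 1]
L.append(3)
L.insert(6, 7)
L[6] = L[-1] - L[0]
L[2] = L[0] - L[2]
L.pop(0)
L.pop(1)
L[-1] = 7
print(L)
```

[1, 0, 1, 3, 7]

append 3 → [8, 1, 7, 0, 1, 3]
insert 7 at 6 → [8, 1, 7, 0, 1, 3, 7]
L[6] = L[-1]-L[0] = 7-8 = -1 → [8, 1, 7, 0, 1, 3, -1]
L[2] = L[0]-L[2] = 8-7 = 1 → [8, 1, 1, 0, 1, 3, -1]
pop(0) removes 8 → [1, 1, 0, 1, 3, -1]
pop(1) removes 1 → [1, 0, 1, 3, -1]
L[-1] = 7 → [1, 0, 1, 3, 7]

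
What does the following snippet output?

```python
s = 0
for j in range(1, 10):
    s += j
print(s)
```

j=1: s = 0+1 = 1
j=2: s = 1+2 = 3
j=3: s = 3+3 = 6
j=4: s = 6+4 = 10
j=5: s = 10+5 = 15
j=6: s = 15+6 = 21
j=7: s = 21+7 = 28
j=8: s = 28+8 = 36
j=9: s = 36+9 = 45

45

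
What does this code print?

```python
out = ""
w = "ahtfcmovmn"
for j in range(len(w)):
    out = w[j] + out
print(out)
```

nmvomcftha

j=0: prepend 'a' → 'a'
j=1: prepend 'h' → 'ha'
j=2: prepend 't' → 'tha'
j=3: prepend 'f' → 'ftha'
j=4: prepend 'c' → 'cftha'
j=5: prepend 'm' → 'mcftha'
j=6: prepend 'o' → 'omcftha'
j=7: prepend 'v' → 'vomcftha'
j=8: prepend 'm' → 'mvomcftha'
j=9: prepend 'n' → 'nmvomcftha'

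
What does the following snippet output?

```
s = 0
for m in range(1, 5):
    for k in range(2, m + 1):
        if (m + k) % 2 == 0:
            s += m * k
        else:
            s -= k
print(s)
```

32

m=2,k=2: even sum, s = 0+4 = 4
m=3,k=2: odd sum, s = 4-2 = 2
m=3,k=3: even sum, s = 2+9 = 11
m=4,k=2: even sum, s = 11+8 = 19
m=4,k=3: odd sum, s = 19-3 = 16
m=4,k=4: even sum, s = 16+16 = 32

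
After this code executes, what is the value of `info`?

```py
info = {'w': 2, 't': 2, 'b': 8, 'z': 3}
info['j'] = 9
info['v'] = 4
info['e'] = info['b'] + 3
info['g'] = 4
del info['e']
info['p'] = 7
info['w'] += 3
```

{'w': 5, 't': 2, 'b': 8, 'z': 3, 'j': 9, 'v': 4, 'g': 4, 'p': 7}

info['j'] = 9 → {'w': 2, 't': 2, 'b': 8, 'z': 3, 'j': 9}
info['v'] = 4 → {'w': 2, 't': 2, 'b': 8, 'z': 3, 'j': 9, 'v': 4}
info['e'] = info['b']+3 = 11 → {'w': 2, 't': 2, 'b': 8, 'z': 3, 'j': 9, 'v': 4, 'e': 11}
info['g'] = 4 → {'w': 2, 't': 2, 'b': 8, 'z': 3, 'j': 9, 'v': 4, 'e': 11, 'g': 4}
del 'e' → {'w': 2, 't': 2, 'b': 8, 'z': 3, 'j': 9, 'v': 4, 'g': 4}
info['p'] = 7 → {'w': 2, 't': 2, 'b': 8, 'z': 3, 'j': 9, 'v': 4, 'g': 4, 'p': 7}
info['w'] = 2+3 = 5 → {'w': 5, 't': 2, 'b': 8, 'z': 3, 'j': 9, 'v': 4, 'g': 4, 'p': 7}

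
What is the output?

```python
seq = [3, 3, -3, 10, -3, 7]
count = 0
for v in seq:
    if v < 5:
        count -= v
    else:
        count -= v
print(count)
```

v=3: <5, count = 0-3 = -3
v=3: <5, count = (-3)-3 = -6
v=-3: <5, count = (-6)-(-3) = -3
v=10: not <5, count = (-3)-10 = -13
v=-3: <5, count = (-13)-(-3) = -10
v=7: not <5, count = (-10)-7 = -17

-17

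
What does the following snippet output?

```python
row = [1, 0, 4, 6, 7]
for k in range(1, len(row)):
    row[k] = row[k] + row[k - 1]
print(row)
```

[1, 1, 5, 11, 18]

k=1: row[1] = 0+1 = 1 → [1, 1, 4, 6, 7]
k=2: row[2] = 4+1 = 5 → [1, 1, 5, 6, 7]
k=3: row[3] = 6+5 = 11 → [1, 1, 5, 11, 7]
k=4: row[4] = 7+11 = 18 → [1, 1, 5, 11, 18]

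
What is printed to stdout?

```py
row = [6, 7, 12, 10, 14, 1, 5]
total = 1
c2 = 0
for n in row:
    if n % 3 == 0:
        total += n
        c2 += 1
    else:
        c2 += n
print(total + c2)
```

58

n=6: %3==0, total = 1+6 = 7; c2=1
n=7: not %3==0; c2=8
n=12: %3==0, total = 7+12 = 19; c2=9
n=10: not %3==0; c2=19
n=14: not %3==0; c2=33
n=1: not %3==0; c2=34
n=5: not %3==0; c2=39
total+c2 = 19+39 = 58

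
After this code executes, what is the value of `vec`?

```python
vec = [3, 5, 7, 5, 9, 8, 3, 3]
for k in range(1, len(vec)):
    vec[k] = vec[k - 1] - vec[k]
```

k=1: vec[1] = 3-5 = -2 → [3, -2, 7, 5, 9, 8, 3, 3]
k=2: vec[2] = (-2)-7 = -9 → [3, -2, -9, 5, 9, 8, 3, 3]
k=3: vec[3] = (-9)-5 = -14 → [3, -2, -9, -14, 9, 8, 3, 3]
k=4: vec[4] = (-14)-9 = -23 → [3, -2, -9, -14, -23, 8, 3, 3]
k=5: vec[5] = (-23)-8 = -31 → [3, -2, -9, -14, -23, -31, 3, 3]
k=6: vec[6] = (-31)-3 = -34 → [3, -2, -9, -14, -23, -31, -34, 3]
k=7: vec[7] = (-34)-3 = -37 → [3, -2, -9, -14, -23, -31, -34, -37]

[3, -2, -9, -14, -23, -31, -34, -37]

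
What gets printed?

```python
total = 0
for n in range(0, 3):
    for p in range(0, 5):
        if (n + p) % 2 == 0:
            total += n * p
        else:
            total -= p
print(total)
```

n=0,p=0: even sum, total = 0+0 = 0
n=0,p=1: odd sum, total = 0-1 = -1
n=0,p=2: even sum, total = (-1)+0 = -1
n=0,p=3: odd sum, total = (-1)-3 = -4
n=0,p=4: even sum, total = (-4)+0 = -4
n=1,p=0: odd sum, total = (-4)-0 = -4
n=1,p=1: even sum, total = (-4)+1 = -3
n=1,p=2: odd sum, total = (-3)-2 = -5
n=1,p=3: even sum, total = (-5)+3 = -2
n=1,p=4: odd sum, total = (-2)-4 = -6
n=2,p=0: even sum, total = (-6)+0 = -6
n=2,p=1: odd sum, total = (-6)-1 = -7
n=2,p=2: even sum, total = (-7)+4 = -3
n=2,p=3: odd sum, total = (-3)-3 = -6
n=2,p=4: even sum, total = (-6)+8 = 2

2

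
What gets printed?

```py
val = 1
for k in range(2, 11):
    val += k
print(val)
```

55

k=2: val = 1+2 = 3
k=3: val = 3+3 = 6
k=4: val = 6+4 = 10
k=5: val = 10+5 = 15
k=6: val = 15+6 = 21
k=7: val = 21+7 = 28
k=8: val = 28+8 = 36
k=9: val = 36+9 = 45
k=10: val = 45+10 = 55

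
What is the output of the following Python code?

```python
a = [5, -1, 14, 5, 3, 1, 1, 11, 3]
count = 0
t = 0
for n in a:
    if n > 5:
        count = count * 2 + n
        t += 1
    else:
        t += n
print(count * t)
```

741

n=5: not >5; t=5
n=-1: not >5; t=4
n=14: >5, count = 0*2+14 = 14; t=5
n=5: not >5; t=10
n=3: not >5; t=13
n=1: not >5; t=14
n=1: not >5; t=15
n=11: >5, count = 14*2+11 = 39; t=16
n=3: not >5; t=19
count*t = 39*19 = 741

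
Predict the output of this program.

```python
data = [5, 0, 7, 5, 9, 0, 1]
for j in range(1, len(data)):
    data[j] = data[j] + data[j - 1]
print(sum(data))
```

118

j=1: data[1] = 0+5 = 5 → [5, 5, 7, 5, 9, 0, 1]
j=2: data[2] = 7+5 = 12 → [5, 5, 12, 5, 9, 0, 1]
j=3: data[3] = 5+12 = 17 → [5, 5, 12, 17, 9, 0, 1]
j=4: data[4] = 9+17 = 26 → [5, 5, 12, 17, 26, 0, 1]
j=5: data[5] = 0+26 = 26 → [5, 5, 12, 17, 26, 26, 1]
j=6: data[6] = 1+26 = 27 → [5, 5, 12, 17, 26, 26, 27]
sum = 118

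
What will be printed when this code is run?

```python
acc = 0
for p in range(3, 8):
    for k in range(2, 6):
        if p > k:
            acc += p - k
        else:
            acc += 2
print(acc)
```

46

p=3,k=2: 3>2, acc = 0+1 = 1
p=3,k=3: not 3>3, acc = 1+2 = 3
p=3,k=4: not 3>4, acc = 3+2 = 5
p=3,k=5: not 3>5, acc = 5+2 = 7
p=4,k=2: 4>2, acc = 7+2 = 9
p=4,k=3: 4>3, acc = 9+1 = 10
p=4,k=4: not 4>4, acc = 10+2 = 12
p=4,k=5: not 4>5, acc = 12+2 = 14
p=5,k=2: 5>2, acc = 14+3 = 17
p=5,k=3: 5>3, acc = 17+2 = 19
p=5,k=4: 5>4, acc = 19+1 = 20
p=5,k=5: not 5>5, acc = 20+2 = 22
p=6,k=2: 6>2, acc = 22+4 = 26
p=6,k=3: 6>3, acc = 26+3 = 29
p=6,k=4: 6>4, acc = 29+2 = 31
p=6,k=5: 6>5, acc = 31+1 = 32
p=7,k=2: 7>2, acc = 32+5 = 37
p=7,k=3: 7>3, acc = 37+4 = 41
p=7,k=4: 7>4, acc = 41+3 = 44
p=7,k=5: 7>5, acc = 44+2 = 46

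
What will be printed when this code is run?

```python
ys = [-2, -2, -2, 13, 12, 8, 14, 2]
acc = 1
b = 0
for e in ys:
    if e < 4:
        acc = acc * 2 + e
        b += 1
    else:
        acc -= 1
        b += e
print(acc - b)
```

-69

e=-2: <4, acc = 1*2+(-2) = 0; b=1
e=-2: <4, acc = 0*2+(-2) = -2; b=2
e=-2: <4, acc = (-2)*2+(-2) = -6; b=3
e=13: not <4, acc = (-6)-1 = -7; b=16
e=12: not <4, acc = (-7)-1 = -8; b=28
e=8: not <4, acc = (-8)-1 = -9; b=36
e=14: not <4, acc = (-9)-1 = -10; b=50
e=2: <4, acc = (-10)*2+2 = -18; b=51
acc-b = (-18)-51 = -69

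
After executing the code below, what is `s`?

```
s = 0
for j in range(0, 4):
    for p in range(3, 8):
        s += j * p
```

j=0,p=3: s = 0+0 = 0
j=0,p=4: s = 0+0 = 0
j=0,p=5: s = 0+0 = 0
j=0,p=6: s = 0+0 = 0
j=0,p=7: s = 0+0 = 0
j=1,p=3: s = 0+3 = 3
j=1,p=4: s = 3+4 = 7
j=1,p=5: s = 7+5 = 12
j=1,p=6: s = 12+6 = 18
j=1,p=7: s = 18+7 = 25
j=2,p=3: s = 25+6 = 31
j=2,p=4: s = 31+8 = 39
j=2,p=5: s = 39+10 = 49
j=2,p=6: s = 49+12 = 61
j=2,p=7: s = 61+14 = 75
j=3,p=3: s = 75+9 = 84
j=3,p=4: s = 84+12 = 96
j=3,p=5: s = 96+15 = 111
j=3,p=6: s = 111+18 = 129
j=3,p=7: s = 129+21 = 150

150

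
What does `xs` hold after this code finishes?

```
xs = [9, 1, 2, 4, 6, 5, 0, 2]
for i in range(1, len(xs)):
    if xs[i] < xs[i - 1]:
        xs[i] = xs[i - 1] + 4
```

[9, 13, 17, 21, 25, 29, 33, 37]

i=1: 1<9, xs[1] = 9+4 = 13 → [9, 13, 2, 4, 6, 5, 0, 2]
i=2: 2<13, xs[2] = 13+4 = 17 → [9, 13, 17, 4, 6, 5, 0, 2]
i=3: 4<17, xs[3] = 17+4 = 21 → [9, 13, 17, 21, 6, 5, 0, 2]
i=4: 6<21, xs[4] = 21+4 = 25 → [9, 13, 17, 21, 25, 5, 0, 2]
i=5: 5<25, xs[5] = 25+4 = 29 → [9, 13, 17, 21, 25, 29, 0, 2]
i=6: 0<29, xs[6] = 29+4 = 33 → [9, 13, 17, 21, 25, 29, 33, 2]
i=7: 2<33, xs[7] = 33+4 = 37 → [9, 13, 17, 21, 25, 29, 33, 37]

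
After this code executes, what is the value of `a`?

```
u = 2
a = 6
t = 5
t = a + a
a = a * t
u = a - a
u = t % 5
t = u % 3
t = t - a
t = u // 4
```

t = 6+6 = 12
a = 6*12 = 72
u = 72-72 = 0
u = 12%5 = 2
t = 2%3 = 2
t = 2-72 = -70
t = 2//4 = 0

72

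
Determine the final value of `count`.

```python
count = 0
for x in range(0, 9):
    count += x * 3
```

108

x=0: count = 0+0*3 = 0
x=1: count = 0+1*3 = 3
x=2: count = 3+2*3 = 9
x=3: count = 9+3*3 = 18
x=4: count = 18+4*3 = 30
x=5: count = 30+5*3 = 45
x=6: count = 45+6*3 = 63
x=7: count = 63+7*3 = 84
x=8: count = 84+8*3 = 108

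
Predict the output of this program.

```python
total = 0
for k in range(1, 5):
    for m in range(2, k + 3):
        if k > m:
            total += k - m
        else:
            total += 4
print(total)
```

48

k=1,m=2: not 1>2, total = 0+4 = 4
k=1,m=3: not 1>3, total = 4+4 = 8
k=2,m=2: not 2>2, total = 8+4 = 12
k=2,m=3: not 2>3, total = 12+4 = 16
k=2,m=4: not 2>4, total = 16+4 = 20
k=3,m=2: 3>2, total = 20+1 = 21
k=3,m=3: not 3>3, total = 21+4 = 25
k=3,m=4: not 3>4, total = 25+4 = 29
k=3,m=5: not 3>5, total = 29+4 = 33
k=4,m=2: 4>2, total = 33+2 = 35
k=4,m=3: 4>3, total = 35+1 = 36
k=4,m=4: not 4>4, total = 36+4 = 40
k=4,m=5: not 4>5, total = 40+4 = 44
k=4,m=6: not 4>6, total = 44+4 = 48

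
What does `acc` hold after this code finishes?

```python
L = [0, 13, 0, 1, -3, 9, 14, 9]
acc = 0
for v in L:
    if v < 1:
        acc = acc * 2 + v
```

-3

v=0: <1, acc = 0*2+0 = 0
v=13: not <1
v=0: <1, acc = 0*2+0 = 0
v=1: not <1
v=-3: <1, acc = 0*2+(-3) = -3
v=9: not <1
v=14: not <1
v=9: not <1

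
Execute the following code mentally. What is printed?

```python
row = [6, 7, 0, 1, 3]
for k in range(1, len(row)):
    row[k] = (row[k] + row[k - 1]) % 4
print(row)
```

k=1: row[1] = (7+6)%4 = 1 → [6, 1, 0, 1, 3]
k=2: row[2] = (0+1)%4 = 1 → [6, 1, 1, 1, 3]
k=3: row[3] = (1+1)%4 = 2 → [6, 1, 1, 2, 3]
k=4: row[4] = (3+2)%4 = 1 → [6, 1, 1, 2, 1]

[6, 1, 1, 2, 1]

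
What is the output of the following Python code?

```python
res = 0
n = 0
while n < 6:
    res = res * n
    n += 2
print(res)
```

0

n=0: res = 0*0 = 0
n=2: res = 0*2 = 0
n=4: res = 0*4 = 0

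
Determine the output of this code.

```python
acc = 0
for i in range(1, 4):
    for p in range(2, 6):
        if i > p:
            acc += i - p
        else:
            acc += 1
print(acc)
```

i=1,p=2: not 1>2, acc = 0+1 = 1
i=1,p=3: not 1>3, acc = 1+1 = 2
i=1,p=4: not 1>4, acc = 2+1 = 3
i=1,p=5: not 1>5, acc = 3+1 = 4
i=2,p=2: not 2>2, acc = 4+1 = 5
i=2,p=3: not 2>3, acc = 5+1 = 6
i=2,p=4: not 2>4, acc = 6+1 = 7
i=2,p=5: not 2>5, acc = 7+1 = 8
i=3,p=2: 3>2, acc = 8+1 = 9
i=3,p=3: not 3>3, acc = 9+1 = 10
i=3,p=4: not 3>4, acc = 10+1 = 11
i=3,p=5: not 3>5, acc = 11+1 = 12

12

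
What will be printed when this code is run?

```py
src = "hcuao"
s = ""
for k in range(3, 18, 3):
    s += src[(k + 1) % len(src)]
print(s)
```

ouhac

k=3: add src[4]='o' → 'o'
k=6: add src[2]='u' → 'ou'
k=9: add src[0]='h' → 'ouh'
k=12: add src[3]='a' → 'ouha'
k=15: add src[1]='c' → 'ouhac'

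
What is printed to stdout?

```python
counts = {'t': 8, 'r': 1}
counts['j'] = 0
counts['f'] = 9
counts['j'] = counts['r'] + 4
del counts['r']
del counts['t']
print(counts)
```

{'j': 5, 'f': 9}

counts['j'] = 0 → {'t': 8, 'r': 1, 'j': 0}
counts['f'] = 9 → {'t': 8, 'r': 1, 'j': 0, 'f': 9}
counts['j'] = counts['r']+4 = 5 → {'t': 8, 'r': 1, 'j': 5, 'f': 9}
del 'r' → {'t': 8, 'j': 5, 'f': 9}
del 't' → {'j': 5, 'f': 9}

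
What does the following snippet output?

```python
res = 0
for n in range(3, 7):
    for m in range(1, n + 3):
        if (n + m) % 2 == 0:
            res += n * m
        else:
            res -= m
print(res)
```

n=3,m=1: even sum, res = 0+3 = 3
n=3,m=2: odd sum, res = 3-2 = 1
n=3,m=3: even sum, res = 1+9 = 10
n=3,m=4: odd sum, res = 10-4 = 6
n=3,m=5: even sum, res = 6+15 = 21
n=4,m=1: odd sum, res = 21-1 = 20
n=4,m=2: even sum, res = 20+8 = 28
n=4,m=3: odd sum, res = 28-3 = 25
n=4,m=4: even sum, res = 25+16 = 41
n=4,m=5: odd sum, res = 41-5 = 36
n=4,m=6: even sum, res = 36+24 = 60
n=5,m=1: even sum, res = 60+5 = 65
n=5,m=2: odd sum, res = 65-2 = 63
n=5,m=3: even sum, res = 63+15 = 78
n=5,m=4: odd sum, res = 78-4 = 74
n=5,m=5: even sum, res = 74+25 = 99
n=5,m=6: odd sum, res = 99-6 = 93
n=5,m=7: even sum, res = 93+35 = 128
n=6,m=1: odd sum, res = 128-1 = 127
n=6,m=2: even sum, res = 127+12 = 139
n=6,m=3: odd sum, res = 139-3 = 136
n=6,m=4: even sum, res = 136+24 = 160
n=6,m=5: odd sum, res = 160-5 = 155
n=6,m=6: even sum, res = 155+36 = 191
n=6,m=7: odd sum, res = 191-7 = 184
n=6,m=8: even sum, res = 184+48 = 232

232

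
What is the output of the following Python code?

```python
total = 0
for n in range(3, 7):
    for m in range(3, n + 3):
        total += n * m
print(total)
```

431

n=3,m=3: total = 0+9 = 9
n=3,m=4: total = 9+12 = 21
n=3,m=5: total = 21+15 = 36
n=4,m=3: total = 36+12 = 48
n=4,m=4: total = 48+16 = 64
n=4,m=5: total = 64+20 = 84
n=4,m=6: total = 84+24 = 108
n=5,m=3: total = 108+15 = 123
n=5,m=4: total = 123+20 = 143
n=5,m=5: total = 143+25 = 168
n=5,m=6: total = 168+30 = 198
n=5,m=7: total = 198+35 = 233
n=6,m=3: total = 233+18 = 251
n=6,m=4: total = 251+24 = 275
n=6,m=5: total = 275+30 = 305
n=6,m=6: total = 305+36 = 341
n=6,m=7: total = 341+42 = 383
n=6,m=8: total = 383+48 = 431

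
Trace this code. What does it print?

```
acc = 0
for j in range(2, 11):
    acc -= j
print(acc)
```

j=2: acc = 0-2 = -2
j=3: acc = (-2)-3 = -5
j=4: acc = (-5)-4 = -9
j=5: acc = (-9)-5 = -14
j=6: acc = (-14)-6 = -20
j=7: acc = (-20)-7 = -27
j=8: acc = (-27)-8 = -35
j=9: acc = (-35)-9 = -44
j=10: acc = (-44)-10 = -54

-54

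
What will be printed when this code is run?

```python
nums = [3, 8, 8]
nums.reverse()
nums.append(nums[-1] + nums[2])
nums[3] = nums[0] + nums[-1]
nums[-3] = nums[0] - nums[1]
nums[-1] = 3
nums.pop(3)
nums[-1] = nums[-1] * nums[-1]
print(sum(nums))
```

reverse → [8, 8, 3]
append nums[-1]+nums[2] = 3+3 = 6 → [8, 8, 3, 6]
nums[3] = nums[0]+nums[-1] = 8+6 = 14 → [8, 8, 3, 14]
nums[-3] = nums[0]-nums[1] = 8-8 = 0 → [8, 0, 3, 14]
nums[-1] = 3 → [8, 0, 3, 3]
pop(3) removes 3 → [8, 0, 3]
nums[-1] = nums[-1]*nums[-1] = 3*3 = 9 → [8, 0, 9]
sum = 17

17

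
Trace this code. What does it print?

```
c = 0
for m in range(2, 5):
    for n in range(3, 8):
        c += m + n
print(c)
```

120

m=2,n=3: c = 0+5 = 5
m=2,n=4: c = 5+6 = 11
m=2,n=5: c = 11+7 = 18
m=2,n=6: c = 18+8 = 26
m=2,n=7: c = 26+9 = 35
m=3,n=3: c = 35+6 = 41
m=3,n=4: c = 41+7 = 48
m=3,n=5: c = 48+8 = 56
m=3,n=6: c = 56+9 = 65
m=3,n=7: c = 65+10 = 75
m=4,n=3: c = 75+7 = 82
m=4,n=4: c = 82+8 = 90
m=4,n=5: c = 90+9 = 99
m=4,n=6: c = 99+10 = 109
m=4,n=7: c = 109+11 = 120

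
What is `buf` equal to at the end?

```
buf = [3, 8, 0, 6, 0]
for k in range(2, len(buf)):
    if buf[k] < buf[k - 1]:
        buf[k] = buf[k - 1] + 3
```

[3, 8, 11, 14, 17]

k=2: 0<8, buf[2] = 8+3 = 11 → [3, 8, 11, 6, 0]
k=3: 6<11, buf[3] = 11+3 = 14 → [3, 8, 11, 14, 0]
k=4: 0<14, buf[4] = 14+3 = 17 → [3, 8, 11, 14, 17]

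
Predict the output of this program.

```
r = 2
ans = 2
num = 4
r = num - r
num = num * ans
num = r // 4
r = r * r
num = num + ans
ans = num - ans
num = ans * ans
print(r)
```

4

r = 4-2 = 2
num = 4*2 = 8
num = 2//4 = 0
r = 2*2 = 4
num = 0+2 = 2
ans = 2-2 = 0
num = 0*0 = 0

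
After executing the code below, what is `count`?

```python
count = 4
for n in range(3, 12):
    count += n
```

67

n=3: count = 4+3 = 7
n=4: count = 7+4 = 11
n=5: count = 11+5 = 16
n=6: count = 16+6 = 22
n=7: count = 22+7 = 29
n=8: count = 29+8 = 37
n=9: count = 37+9 = 46
n=10: count = 46+10 = 56
n=11: count = 56+11 = 67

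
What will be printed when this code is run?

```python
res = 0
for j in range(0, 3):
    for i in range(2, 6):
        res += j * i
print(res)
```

j=0,i=2: res = 0+0 = 0
j=0,i=3: res = 0+0 = 0
j=0,i=4: res = 0+0 = 0
j=0,i=5: res = 0+0 = 0
j=1,i=2: res = 0+2 = 2
j=1,i=3: res = 2+3 = 5
j=1,i=4: res = 5+4 = 9
j=1,i=5: res = 9+5 = 14
j=2,i=2: res = 14+4 = 18
j=2,i=3: res = 18+6 = 24
j=2,i=4: res = 24+8 = 32
j=2,i=5: res = 32+10 = 42

42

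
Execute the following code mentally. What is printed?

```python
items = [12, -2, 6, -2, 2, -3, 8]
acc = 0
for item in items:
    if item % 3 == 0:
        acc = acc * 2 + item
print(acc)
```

item=12: %3==0, acc = 0*2+12 = 12
item=-2: not %3==0
item=6: %3==0, acc = 12*2+6 = 30
item=-2: not %3==0
item=2: not %3==0
item=-3: %3==0, acc = 30*2+(-3) = 57
item=8: not %3==0

57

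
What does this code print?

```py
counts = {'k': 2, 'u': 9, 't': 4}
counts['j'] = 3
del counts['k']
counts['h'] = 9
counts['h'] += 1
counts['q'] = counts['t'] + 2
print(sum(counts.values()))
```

32

counts['j'] = 3 → {'k': 2, 'u': 9, 't': 4, 'j': 3}
del 'k' → {'u': 9, 't': 4, 'j': 3}
counts['h'] = 9 → {'u': 9, 't': 4, 'j': 3, 'h': 9}
counts['h'] = 9+1 = 10 → {'u': 9, 't': 4, 'j': 3, 'h': 10}
counts['q'] = counts['t']+2 = 6 → {'u': 9, 't': 4, 'j': 3, 'h': 10, 'q': 6}
sum of values = 32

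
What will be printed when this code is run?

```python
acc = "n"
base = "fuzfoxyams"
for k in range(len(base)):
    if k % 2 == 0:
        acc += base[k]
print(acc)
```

nfzoym

k=0: add 'f' → 'nf'
k=1: skip
k=2: add 'z' → 'nfz'
k=3: skip
k=4: add 'o' → 'nfzo'
k=5: skip
k=6: add 'y' → 'nfzoy'
k=7: skip
k=8: add 'm' → 'nfzoym'
k=9: skip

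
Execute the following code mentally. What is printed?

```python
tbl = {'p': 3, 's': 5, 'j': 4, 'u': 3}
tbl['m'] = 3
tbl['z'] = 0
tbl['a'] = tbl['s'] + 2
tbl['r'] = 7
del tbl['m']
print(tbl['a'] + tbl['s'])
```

tbl['m'] = 3 → {'p': 3, 's': 5, 'j': 4, 'u': 3, 'm': 3}
tbl['z'] = 0 → {'p': 3, 's': 5, 'j': 4, 'u': 3, 'm': 3, 'z': 0}
tbl['a'] = tbl['s']+2 = 7 → {'p': 3, 's': 5, 'j': 4, 'u': 3, 'm': 3, 'z': 0, 'a': 7}
tbl['r'] = 7 → {'p': 3, 's': 5, 'j': 4, 'u': 3, 'm': 3, 'z': 0, 'a': 7, 'r': 7}
del 'm' → {'p': 3, 's': 5, 'j': 4, 'u': 3, 'z': 0, 'a': 7, 'r': 7}
tbl['a']+tbl['s'] = 7+5 = 12

12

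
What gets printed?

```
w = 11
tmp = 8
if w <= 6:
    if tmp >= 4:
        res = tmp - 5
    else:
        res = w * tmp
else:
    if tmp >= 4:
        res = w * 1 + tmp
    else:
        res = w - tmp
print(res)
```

w=11, tmp=8
w <= 6 is False; tmp >= 4 is True
→ res = w * 1 + tmp = 19

19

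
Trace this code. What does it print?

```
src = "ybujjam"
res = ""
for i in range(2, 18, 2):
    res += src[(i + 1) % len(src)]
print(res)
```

i=2: add src[3]='j' → 'j'
i=4: add src[5]='a' → 'ja'
i=6: add src[0]='y' → 'jay'
i=8: add src[2]='u' → 'jayu'
i=10: add src[4]='j' → 'jayuj'
i=12: add src[6]='m' → 'jayujm'
i=14: add src[1]='b' → 'jayujmb'
i=16: add src[3]='j' → 'jayujmbj'

jayujmbj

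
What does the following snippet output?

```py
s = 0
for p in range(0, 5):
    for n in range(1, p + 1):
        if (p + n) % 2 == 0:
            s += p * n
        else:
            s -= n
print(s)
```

p=1,n=1: even sum, s = 0+1 = 1
p=2,n=1: odd sum, s = 1-1 = 0
p=2,n=2: even sum, s = 0+4 = 4
p=3,n=1: even sum, s = 4+3 = 7
p=3,n=2: odd sum, s = 7-2 = 5
p=3,n=3: even sum, s = 5+9 = 14
p=4,n=1: odd sum, s = 14-1 = 13
p=4,n=2: even sum, s = 13+8 = 21
p=4,n=3: odd sum, s = 21-3 = 18
p=4,n=4: even sum, s = 18+16 = 34

34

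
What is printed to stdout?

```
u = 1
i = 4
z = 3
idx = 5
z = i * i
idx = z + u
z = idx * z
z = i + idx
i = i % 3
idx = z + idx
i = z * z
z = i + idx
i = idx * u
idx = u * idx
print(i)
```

z = 4*4 = 16
idx = 16+1 = 17
z = 17*16 = 272
z = 4+17 = 21
i = 4%3 = 1
idx = 21+17 = 38
i = 21*21 = 441
z = 441+38 = 479
i = 38*1 = 38
idx = 1*38 = 38

38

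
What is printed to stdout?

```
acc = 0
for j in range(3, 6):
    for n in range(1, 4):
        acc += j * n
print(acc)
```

72

j=3,n=1: acc = 0+3 = 3
j=3,n=2: acc = 3+6 = 9
j=3,n=3: acc = 9+9 = 18
j=4,n=1: acc = 18+4 = 22
j=4,n=2: acc = 22+8 = 30
j=4,n=3: acc = 30+12 = 42
j=5,n=1: acc = 42+5 = 47
j=5,n=2: acc = 47+10 = 57
j=5,n=3: acc = 57+15 = 72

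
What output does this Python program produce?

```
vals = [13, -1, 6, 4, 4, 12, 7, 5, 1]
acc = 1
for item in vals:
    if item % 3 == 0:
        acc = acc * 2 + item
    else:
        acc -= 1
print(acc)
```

13

item=13: not %3==0, acc = 1-1 = 0
item=-1: not %3==0, acc = 0-1 = -1
item=6: %3==0, acc = (-1)*2+6 = 4
item=4: not %3==0, acc = 4-1 = 3
item=4: not %3==0, acc = 3-1 = 2
item=12: %3==0, acc = 2*2+12 = 16
item=7: not %3==0, acc = 16-1 = 15
item=5: not %3==0, acc = 15-1 = 14
item=1: not %3==0, acc = 14-1 = 13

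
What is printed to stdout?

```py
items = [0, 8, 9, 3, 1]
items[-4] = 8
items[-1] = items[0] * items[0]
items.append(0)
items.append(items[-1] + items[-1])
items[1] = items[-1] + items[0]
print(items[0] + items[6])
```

items[-4] = 8 → [0, 8, 9, 3, 1]
items[-1] = items[0]*items[0] = 0*0 = 0 → [0, 8, 9, 3, 0]
append 0 → [0, 8, 9, 3, 0, 0]
append items[-1]+items[-1] = 0+0 = 0 → [0, 8, 9, 3, 0, 0, 0]
items[1] = items[-1]+items[0] = 0+0 = 0 → [0, 0, 9, 3, 0, 0, 0]
items[0]+items[6] = 0+0 = 0

0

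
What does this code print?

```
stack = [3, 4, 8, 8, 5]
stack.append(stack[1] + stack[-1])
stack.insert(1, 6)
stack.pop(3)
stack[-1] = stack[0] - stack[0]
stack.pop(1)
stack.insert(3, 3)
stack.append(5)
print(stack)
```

[3, 4, 8, 3, 5, 0, 5]

append stack[1]+stack[-1] = 4+5 = 9 → [3, 4, 8, 8, 5, 9]
insert 6 at 1 → [3, 6, 4, 8, 8, 5, 9]
pop(3) removes 8 → [3, 6, 4, 8, 5, 9]
stack[-1] = stack[0]-stack[0] = 3-3 = 0 → [3, 6, 4, 8, 5, 0]
pop(1) removes 6 → [3, 4, 8, 5, 0]
insert 3 at 3 → [3, 4, 8, 3, 5, 0]
append 5 → [3, 4, 8, 3, 5, 0, 5]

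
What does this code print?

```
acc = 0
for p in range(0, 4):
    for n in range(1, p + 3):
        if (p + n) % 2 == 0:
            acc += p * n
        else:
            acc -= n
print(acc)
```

30

p=0,n=1: odd sum, acc = 0-1 = -1
p=0,n=2: even sum, acc = (-1)+0 = -1
p=1,n=1: even sum, acc = (-1)+1 = 0
p=1,n=2: odd sum, acc = 0-2 = -2
p=1,n=3: even sum, acc = (-2)+3 = 1
p=2,n=1: odd sum, acc = 1-1 = 0
p=2,n=2: even sum, acc = 0+4 = 4
p=2,n=3: odd sum, acc = 4-3 = 1
p=2,n=4: even sum, acc = 1+8 = 9
p=3,n=1: even sum, acc = 9+3 = 12
p=3,n=2: odd sum, acc = 12-2 = 10
p=3,n=3: even sum, acc = 10+9 = 19
p=3,n=4: odd sum, acc = 19-4 = 15
p=3,n=5: even sum, acc = 15+15 = 30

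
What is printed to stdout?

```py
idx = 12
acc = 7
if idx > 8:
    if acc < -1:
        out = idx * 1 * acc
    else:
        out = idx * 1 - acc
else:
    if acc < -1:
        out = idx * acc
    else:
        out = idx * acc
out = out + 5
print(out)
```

10

idx=12, acc=7
idx > 8 is True; acc < -1 is False
→ out = idx * 1 - acc = 5
out = 5+5 = 10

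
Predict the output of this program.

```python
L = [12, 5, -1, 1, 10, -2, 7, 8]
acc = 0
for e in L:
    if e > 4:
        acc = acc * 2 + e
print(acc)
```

e=12: >4, acc = 0*2+12 = 12
e=5: >4, acc = 12*2+5 = 29
e=-1: not >4
e=1: not >4
e=10: >4, acc = 29*2+10 = 68
e=-2: not >4
e=7: >4, acc = 68*2+7 = 143
e=8: >4, acc = 143*2+8 = 294

294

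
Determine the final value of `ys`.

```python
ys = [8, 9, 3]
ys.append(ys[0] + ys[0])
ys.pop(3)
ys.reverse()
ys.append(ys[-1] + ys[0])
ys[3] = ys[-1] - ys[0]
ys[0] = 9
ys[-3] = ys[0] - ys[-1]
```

append ys[0]+ys[0] = 8+8 = 16 → [8, 9, 3, 16]
pop(3) removes 16 → [8, 9, 3]
reverse → [3, 9, 8]
append ys[-1]+ys[0] = 8+3 = 11 → [3, 9, 8, 11]
ys[3] = ys[-1]-ys[0] = 11-3 = 8 → [3, 9, 8, 8]
ys[0] = 9 → [9, 9, 8, 8]
ys[-3] = ys[0]-ys[-1] = 9-8 = 1 → [9, 1, 8, 8]

[9, 1, 8, 8]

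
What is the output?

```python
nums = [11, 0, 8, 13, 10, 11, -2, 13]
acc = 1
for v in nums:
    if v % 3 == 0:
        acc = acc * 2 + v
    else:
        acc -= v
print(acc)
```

v=11: not %3==0, acc = 1-11 = -10
v=0: %3==0, acc = (-10)*2+0 = -20
v=8: not %3==0, acc = (-20)-8 = -28
v=13: not %3==0, acc = (-28)-13 = -41
v=10: not %3==0, acc = (-41)-10 = -51
v=11: not %3==0, acc = (-51)-11 = -62
v=-2: not %3==0, acc = (-62)-(-2) = -60
v=13: not %3==0, acc = (-60)-13 = -73

-73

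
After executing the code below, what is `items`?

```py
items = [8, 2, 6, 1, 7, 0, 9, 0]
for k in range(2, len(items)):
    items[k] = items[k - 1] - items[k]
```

[8, 2, -4, -5, -12, -12, -21, -21]

k=2: items[2] = 2-6 = -4 → [8, 2, -4, 1, 7, 0, 9, 0]
k=3: items[3] = (-4)-1 = -5 → [8, 2, -4, -5, 7, 0, 9, 0]
k=4: items[4] = (-5)-7 = -12 → [8, 2, -4, -5, -12, 0, 9, 0]
k=5: items[5] = (-12)-0 = -12 → [8, 2, -4, -5, -12, -12, 9, 0]
k=6: items[6] = (-12)-9 = -21 → [8, 2, -4, -5, -12, -12, -21, 0]
k=7: items[7] = (-21)-0 = -21 → [8, 2, -4, -5, -12, -12, -21, -21]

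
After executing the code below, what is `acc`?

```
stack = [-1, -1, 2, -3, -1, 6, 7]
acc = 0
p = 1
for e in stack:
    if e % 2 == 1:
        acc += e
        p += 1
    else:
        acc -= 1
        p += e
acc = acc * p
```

-14

e=-1: odd, acc = 0+(-1) = -1; p=2
e=-1: odd, acc = (-1)+(-1) = -2; p=3
e=2: not odd, acc = (-2)-1 = -3; p=5
e=-3: odd, acc = (-3)+(-3) = -6; p=6
e=-1: odd, acc = (-6)+(-1) = -7; p=7
e=6: not odd, acc = (-7)-1 = -8; p=13
e=7: odd, acc = (-8)+7 = -1; p=14
acc*p = (-1)*14 = -14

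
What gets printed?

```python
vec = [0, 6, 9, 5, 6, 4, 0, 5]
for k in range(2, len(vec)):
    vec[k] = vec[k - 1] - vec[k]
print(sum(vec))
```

-78

k=2: vec[2] = 6-9 = -3 → [0, 6, -3, 5, 6, 4, 0, 5]
k=3: vec[3] = (-3)-5 = -8 → [0, 6, -3, -8, 6, 4, 0, 5]
k=4: vec[4] = (-8)-6 = -14 → [0, 6, -3, -8, -14, 4, 0, 5]
k=5: vec[5] = (-14)-4 = -18 → [0, 6, -3, -8, -14, -18, 0, 5]
k=6: vec[6] = (-18)-0 = -18 → [0, 6, -3, -8, -14, -18, -18, 5]
k=7: vec[7] = (-18)-5 = -23 → [0, 6, -3, -8, -14, -18, -18, -23]
sum = -78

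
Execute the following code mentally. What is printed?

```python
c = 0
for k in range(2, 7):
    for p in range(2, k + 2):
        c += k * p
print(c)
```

k=2,p=2: c = 0+4 = 4
k=2,p=3: c = 4+6 = 10
k=3,p=2: c = 10+6 = 16
k=3,p=3: c = 16+9 = 25
k=3,p=4: c = 25+12 = 37
k=4,p=2: c = 37+8 = 45
k=4,p=3: c = 45+12 = 57
k=4,p=4: c = 57+16 = 73
k=4,p=5: c = 73+20 = 93
k=5,p=2: c = 93+10 = 103
k=5,p=3: c = 103+15 = 118
k=5,p=4: c = 118+20 = 138
k=5,p=5: c = 138+25 = 163
k=5,p=6: c = 163+30 = 193
k=6,p=2: c = 193+12 = 205
k=6,p=3: c = 205+18 = 223
k=6,p=4: c = 223+24 = 247
k=6,p=5: c = 247+30 = 277
k=6,p=6: c = 277+36 = 313
k=6,p=7: c = 313+42 = 355

355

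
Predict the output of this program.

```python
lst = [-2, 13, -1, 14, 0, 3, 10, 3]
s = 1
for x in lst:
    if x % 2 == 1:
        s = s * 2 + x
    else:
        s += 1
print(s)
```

x=-2: not odd, s = 1+1 = 2
x=13: odd, s = 2*2+13 = 17
x=-1: odd, s = 17*2+(-1) = 33
x=14: not odd, s = 33+1 = 34
x=0: not odd, s = 34+1 = 35
x=3: odd, s = 35*2+3 = 73
x=10: not odd, s = 73+1 = 74
x=3: odd, s = 74*2+3 = 151

151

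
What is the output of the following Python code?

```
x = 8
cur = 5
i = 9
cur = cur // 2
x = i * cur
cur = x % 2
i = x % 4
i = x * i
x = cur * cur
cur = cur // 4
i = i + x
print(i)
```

cur = 5//2 = 2
x = 9*2 = 18
cur = 18%2 = 0
i = 18%4 = 2
i = 18*2 = 36
x = 0*0 = 0
cur = 0//4 = 0
i = 36+0 = 36

36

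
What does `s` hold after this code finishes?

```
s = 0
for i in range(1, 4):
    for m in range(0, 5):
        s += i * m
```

60

i=1,m=0: s = 0+0 = 0
i=1,m=1: s = 0+1 = 1
i=1,m=2: s = 1+2 = 3
i=1,m=3: s = 3+3 = 6
i=1,m=4: s = 6+4 = 10
i=2,m=0: s = 10+0 = 10
i=2,m=1: s = 10+2 = 12
i=2,m=2: s = 12+4 = 16
i=2,m=3: s = 16+6 = 22
i=2,m=4: s = 22+8 = 30
i=3,m=0: s = 30+0 = 30
i=3,m=1: s = 30+3 = 33
i=3,m=2: s = 33+6 = 39
i=3,m=3: s = 39+9 = 48
i=3,m=4: s = 48+12 = 60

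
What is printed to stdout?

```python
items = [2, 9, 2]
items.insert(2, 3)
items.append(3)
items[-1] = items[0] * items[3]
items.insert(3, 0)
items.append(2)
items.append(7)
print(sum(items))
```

insert 3 at 2 → [2, 9, 3, 2]
append 3 → [2, 9, 3, 2, 3]
items[-1] = items[0]*items[3] = 2*2 = 4 → [2, 9, 3, 2, 4]
insert 0 at 3 → [2, 9, 3, 0, 2, 4]
append 2 → [2, 9, 3, 0, 2, 4, 2]
append 7 → [2, 9, 3, 0, 2, 4, 2, 7]
sum = 29

29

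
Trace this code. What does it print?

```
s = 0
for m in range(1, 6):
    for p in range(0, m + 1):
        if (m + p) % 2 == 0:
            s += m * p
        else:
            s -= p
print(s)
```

m=1,p=0: odd sum, s = 0-0 = 0
m=1,p=1: even sum, s = 0+1 = 1
m=2,p=0: even sum, s = 1+0 = 1
m=2,p=1: odd sum, s = 1-1 = 0
m=2,p=2: even sum, s = 0+4 = 4
m=3,p=0: odd sum, s = 4-0 = 4
m=3,p=1: even sum, s = 4+3 = 7
m=3,p=2: odd sum, s = 7-2 = 5
m=3,p=3: even sum, s = 5+9 = 14
m=4,p=0: even sum, s = 14+0 = 14
m=4,p=1: odd sum, s = 14-1 = 13
m=4,p=2: even sum, s = 13+8 = 21
m=4,p=3: odd sum, s = 21-3 = 18
m=4,p=4: even sum, s = 18+16 = 34
m=5,p=0: odd sum, s = 34-0 = 34
m=5,p=1: even sum, s = 34+5 = 39
m=5,p=2: odd sum, s = 39-2 = 37
m=5,p=3: even sum, s = 37+15 = 52
m=5,p=4: odd sum, s = 52-4 = 48
m=5,p=5: even sum, s = 48+25 = 73

73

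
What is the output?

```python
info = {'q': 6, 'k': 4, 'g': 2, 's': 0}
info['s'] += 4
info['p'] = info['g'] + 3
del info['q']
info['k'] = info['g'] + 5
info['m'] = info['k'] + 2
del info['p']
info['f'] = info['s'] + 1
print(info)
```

{'k': 7, 'g': 2, 's': 4, 'm': 9, 'f': 5}

info['s'] = 0+4 = 4 → {'q': 6, 'k': 4, 'g': 2, 's': 4}
info['p'] = info['g']+3 = 5 → {'q': 6, 'k': 4, 'g': 2, 's': 4, 'p': 5}
del 'q' → {'k': 4, 'g': 2, 's': 4, 'p': 5}
info['k'] = info['g']+5 = 7 → {'k': 7, 'g': 2, 's': 4, 'p': 5}
info['m'] = info['k']+2 = 9 → {'k': 7, 'g': 2, 's': 4, 'p': 5, 'm': 9}
del 'p' → {'k': 7, 'g': 2, 's': 4, 'm': 9}
info['f'] = info['s']+1 = 5 → {'k': 7, 'g': 2, 's': 4, 'm': 9, 'f': 5}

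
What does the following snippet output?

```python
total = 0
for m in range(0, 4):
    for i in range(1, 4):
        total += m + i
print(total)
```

42

m=0,i=1: total = 0+1 = 1
m=0,i=2: total = 1+2 = 3
m=0,i=3: total = 3+3 = 6
m=1,i=1: total = 6+2 = 8
m=1,i=2: total = 8+3 = 11
m=1,i=3: total = 11+4 = 15
m=2,i=1: total = 15+3 = 18
m=2,i=2: total = 18+4 = 22
m=2,i=3: total = 22+5 = 27
m=3,i=1: total = 27+4 = 31
m=3,i=2: total = 31+5 = 36
m=3,i=3: total = 36+6 = 42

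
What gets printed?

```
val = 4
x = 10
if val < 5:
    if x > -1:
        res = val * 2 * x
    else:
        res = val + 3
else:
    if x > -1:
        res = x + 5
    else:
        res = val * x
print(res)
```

val=4, x=10
val < 5 is True; x > -1 is True
→ res = val * 2 * x = 80

80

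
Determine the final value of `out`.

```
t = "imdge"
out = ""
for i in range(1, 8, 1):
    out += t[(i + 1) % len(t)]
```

'dgeimdg'

i=1: add t[2]='d' → 'd'
i=2: add t[3]='g' → 'dg'
i=3: add t[4]='e' → 'dge'
i=4: add t[0]='i' → 'dgei'
i=5: add t[1]='m' → 'dgeim'
i=6: add t[2]='d' → 'dgeimd'
i=7: add t[3]='g' → 'dgeimdg'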